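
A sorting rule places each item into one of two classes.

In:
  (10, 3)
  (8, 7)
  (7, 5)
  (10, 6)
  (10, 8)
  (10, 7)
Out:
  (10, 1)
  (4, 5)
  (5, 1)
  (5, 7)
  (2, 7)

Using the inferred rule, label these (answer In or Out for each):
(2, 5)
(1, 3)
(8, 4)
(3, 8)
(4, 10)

The classifier is using: first > second AND sum ≥ 12.
(2, 5): Out (2 < 5, 2+5 = 7).
(1, 3): Out (1 < 3, 1+3 = 4).
(8, 4): In (8 > 4, 8+4 = 12).
(3, 8): Out (3 < 8, 3+8 = 11).
(4, 10): Out (4 < 10, 4+10 = 14).

Out, Out, In, Out, Out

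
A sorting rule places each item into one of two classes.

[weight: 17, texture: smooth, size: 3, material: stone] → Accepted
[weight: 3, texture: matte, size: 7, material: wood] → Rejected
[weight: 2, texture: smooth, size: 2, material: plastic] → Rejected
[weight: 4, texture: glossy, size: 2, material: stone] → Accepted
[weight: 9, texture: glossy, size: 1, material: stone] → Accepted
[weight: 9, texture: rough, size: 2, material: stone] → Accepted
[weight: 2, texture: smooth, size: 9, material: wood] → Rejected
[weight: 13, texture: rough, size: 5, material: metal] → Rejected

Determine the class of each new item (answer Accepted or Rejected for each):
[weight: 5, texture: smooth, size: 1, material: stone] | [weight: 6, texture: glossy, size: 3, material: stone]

Comparing the two groups points to one rule — material is stone.
[weight: 5, texture: smooth, size: 1, material: stone] — material is stone, hence Accepted.
[weight: 6, texture: glossy, size: 3, material: stone] — material is stone, hence Accepted.

Accepted, Accepted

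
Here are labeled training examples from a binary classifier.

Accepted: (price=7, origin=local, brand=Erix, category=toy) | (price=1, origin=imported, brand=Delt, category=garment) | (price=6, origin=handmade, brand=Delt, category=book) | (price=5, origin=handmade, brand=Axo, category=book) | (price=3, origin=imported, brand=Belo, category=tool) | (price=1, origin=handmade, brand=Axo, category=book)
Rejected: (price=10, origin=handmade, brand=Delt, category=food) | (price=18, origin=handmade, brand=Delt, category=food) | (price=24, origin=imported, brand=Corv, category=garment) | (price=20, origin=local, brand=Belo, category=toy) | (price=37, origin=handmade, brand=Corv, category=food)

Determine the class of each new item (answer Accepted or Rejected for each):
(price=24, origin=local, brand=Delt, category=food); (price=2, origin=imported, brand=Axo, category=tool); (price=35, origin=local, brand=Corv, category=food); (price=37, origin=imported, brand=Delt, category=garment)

Rejected, Accepted, Rejected, Rejected

'Accepted' ⟺ price ≤ 7.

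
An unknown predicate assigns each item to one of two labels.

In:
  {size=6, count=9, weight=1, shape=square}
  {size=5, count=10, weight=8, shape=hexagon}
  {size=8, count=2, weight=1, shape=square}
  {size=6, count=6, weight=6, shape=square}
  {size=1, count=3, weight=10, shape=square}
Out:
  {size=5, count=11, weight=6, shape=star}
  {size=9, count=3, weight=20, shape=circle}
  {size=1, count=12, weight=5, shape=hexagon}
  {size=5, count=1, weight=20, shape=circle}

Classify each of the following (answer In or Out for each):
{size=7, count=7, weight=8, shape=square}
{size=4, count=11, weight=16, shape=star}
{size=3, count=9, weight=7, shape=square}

All 'In' examples share one property — weight ≤ 10 AND count ≤ 10 — and every 'Out' example lacks it.

In, Out, In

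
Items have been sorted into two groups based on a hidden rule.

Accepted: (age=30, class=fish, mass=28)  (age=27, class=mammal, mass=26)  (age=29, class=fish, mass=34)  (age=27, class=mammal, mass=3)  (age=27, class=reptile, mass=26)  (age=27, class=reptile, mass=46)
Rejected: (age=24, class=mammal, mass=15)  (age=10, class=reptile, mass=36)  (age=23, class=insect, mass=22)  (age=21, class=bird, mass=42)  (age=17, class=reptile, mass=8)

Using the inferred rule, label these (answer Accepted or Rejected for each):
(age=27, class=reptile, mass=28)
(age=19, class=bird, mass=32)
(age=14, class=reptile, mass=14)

The pattern is that an item is 'Accepted' exactly when: age ≥ 27.

Accepted, Rejected, Rejected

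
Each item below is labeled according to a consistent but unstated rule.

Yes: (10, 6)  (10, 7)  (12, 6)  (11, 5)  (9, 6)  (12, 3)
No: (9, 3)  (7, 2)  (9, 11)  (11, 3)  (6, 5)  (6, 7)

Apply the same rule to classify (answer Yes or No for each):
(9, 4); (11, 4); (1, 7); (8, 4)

The pattern is that an item is 'Yes' exactly when: first > second AND sum ≥ 15.
(9, 4) → 9 > 4, 9+4 = 13 → No. (11, 4) → 11 > 4, 11+4 = 15 → Yes. (1, 7) → 1 < 7, 1+7 = 8 → No. (8, 4) → 8 > 4, 8+4 = 12 → No.

No, Yes, No, No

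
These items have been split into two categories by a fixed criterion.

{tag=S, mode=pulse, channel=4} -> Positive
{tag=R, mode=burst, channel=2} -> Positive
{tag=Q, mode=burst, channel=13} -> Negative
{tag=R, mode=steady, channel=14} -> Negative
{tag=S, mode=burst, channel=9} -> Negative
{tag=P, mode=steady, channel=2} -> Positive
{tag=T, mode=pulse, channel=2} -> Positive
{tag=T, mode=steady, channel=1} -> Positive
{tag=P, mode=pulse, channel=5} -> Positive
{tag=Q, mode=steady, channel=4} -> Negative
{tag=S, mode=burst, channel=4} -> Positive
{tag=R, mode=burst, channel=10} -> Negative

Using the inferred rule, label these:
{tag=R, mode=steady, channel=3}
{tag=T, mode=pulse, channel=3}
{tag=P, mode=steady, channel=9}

Positive, Positive, Negative

The simplest hypothesis consistent with all the labels is: tag is not Q AND channel ≤ 5.
{tag=R, mode=steady, channel=3} → tag is R, channel = 3 → Positive.
{tag=T, mode=pulse, channel=3} → tag is T, channel = 3 → Positive.
{tag=P, mode=steady, channel=9} → tag is P, channel = 9 → Negative.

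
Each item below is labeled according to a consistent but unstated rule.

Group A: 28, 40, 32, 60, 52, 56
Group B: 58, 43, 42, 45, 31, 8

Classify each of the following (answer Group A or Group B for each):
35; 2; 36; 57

Rule: multiple of 4 AND at least 28. This holds for each 'Group A' example and fails for each 'Group B' one.
35 → 35 = 4·8 + 3, 35 ≥ 28 → Group B.
2 → 2 = 4·0 + 2, 2 < 28 → Group B.
36 → 36 = 4·9, 36 ≥ 28 → Group A.
57 → 57 = 4·14 + 1, 57 ≥ 28 → Group B.

Group B, Group B, Group A, Group B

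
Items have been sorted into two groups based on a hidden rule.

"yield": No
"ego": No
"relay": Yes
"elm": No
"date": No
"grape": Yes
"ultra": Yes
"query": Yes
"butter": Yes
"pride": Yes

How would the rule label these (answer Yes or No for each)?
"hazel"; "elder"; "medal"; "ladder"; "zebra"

Looking at the examples, the only property every 'Yes' case has and every 'No' case lacks is: contains 'r'.
"hazel" — no 'r', hence No. "elder" — has 'r', hence Yes. "medal" — no 'r', hence No. "ladder" — has 'r', hence Yes. "zebra" — has 'r', hence Yes.

No, Yes, No, Yes, Yes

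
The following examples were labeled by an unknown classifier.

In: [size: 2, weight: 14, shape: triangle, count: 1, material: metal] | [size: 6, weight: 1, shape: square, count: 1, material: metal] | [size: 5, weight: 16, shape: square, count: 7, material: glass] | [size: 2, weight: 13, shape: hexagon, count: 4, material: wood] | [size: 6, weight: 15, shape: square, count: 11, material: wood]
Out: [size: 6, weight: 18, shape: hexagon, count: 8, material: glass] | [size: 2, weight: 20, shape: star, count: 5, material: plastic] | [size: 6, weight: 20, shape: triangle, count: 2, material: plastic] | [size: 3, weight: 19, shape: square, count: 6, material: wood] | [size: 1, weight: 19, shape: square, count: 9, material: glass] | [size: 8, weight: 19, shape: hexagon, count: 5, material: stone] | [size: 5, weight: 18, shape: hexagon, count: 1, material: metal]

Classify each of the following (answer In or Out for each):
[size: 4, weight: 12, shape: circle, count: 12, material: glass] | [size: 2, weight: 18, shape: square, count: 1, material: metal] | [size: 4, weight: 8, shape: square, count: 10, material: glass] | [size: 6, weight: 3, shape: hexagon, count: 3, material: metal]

The rule appears to be: weight ≤ 16.

In, Out, In, In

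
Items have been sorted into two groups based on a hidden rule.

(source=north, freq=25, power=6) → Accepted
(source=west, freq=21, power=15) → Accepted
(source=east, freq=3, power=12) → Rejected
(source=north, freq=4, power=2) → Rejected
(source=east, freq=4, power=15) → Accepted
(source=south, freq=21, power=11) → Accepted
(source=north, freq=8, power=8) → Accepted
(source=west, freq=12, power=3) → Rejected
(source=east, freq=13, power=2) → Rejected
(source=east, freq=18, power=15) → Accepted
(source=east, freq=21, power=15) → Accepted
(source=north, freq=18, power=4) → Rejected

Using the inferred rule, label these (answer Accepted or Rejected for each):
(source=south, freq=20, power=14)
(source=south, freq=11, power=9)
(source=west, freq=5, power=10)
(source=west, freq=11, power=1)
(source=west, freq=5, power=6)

Accepted, Accepted, Accepted, Rejected, Accepted

The distinguishing property — freq ≥ 4 AND power ≥ 6 — holds for all the 'Accepted' cases and none of the 'Rejected' cases.
(source=south, freq=20, power=14): freq = 20, power = 14, meets the rule → Accepted. (source=south, freq=11, power=9): freq = 11, power = 9, meets the rule → Accepted. (source=west, freq=5, power=10): freq = 5, power = 10, meets the rule → Accepted. (source=west, freq=11, power=1): freq = 11, power = 1, fails this test → Rejected. (source=west, freq=5, power=6): freq = 5, power = 6, meets the rule → Accepted.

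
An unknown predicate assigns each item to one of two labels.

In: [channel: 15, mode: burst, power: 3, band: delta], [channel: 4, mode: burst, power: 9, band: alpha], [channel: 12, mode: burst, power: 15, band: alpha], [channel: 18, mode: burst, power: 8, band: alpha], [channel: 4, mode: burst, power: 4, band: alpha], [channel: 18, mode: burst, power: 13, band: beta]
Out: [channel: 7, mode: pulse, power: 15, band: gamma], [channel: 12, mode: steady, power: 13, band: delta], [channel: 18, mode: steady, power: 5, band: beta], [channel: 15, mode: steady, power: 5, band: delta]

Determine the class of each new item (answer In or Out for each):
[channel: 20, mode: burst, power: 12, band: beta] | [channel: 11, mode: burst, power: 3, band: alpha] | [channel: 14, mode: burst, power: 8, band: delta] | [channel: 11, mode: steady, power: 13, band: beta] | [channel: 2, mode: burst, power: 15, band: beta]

The distinguishing property — mode is burst — holds for all the 'In' cases and none of the 'Out' cases.
In: [channel: 20, mode: burst, power: 12, band: beta], since mode is burst. In: [channel: 11, mode: burst, power: 3, band: alpha], since mode is burst. In: [channel: 14, mode: burst, power: 8, band: delta], since mode is burst. Out: [channel: 11, mode: steady, power: 13, band: beta], since mode is steady. In: [channel: 2, mode: burst, power: 15, band: beta], since mode is burst.

In, In, In, Out, In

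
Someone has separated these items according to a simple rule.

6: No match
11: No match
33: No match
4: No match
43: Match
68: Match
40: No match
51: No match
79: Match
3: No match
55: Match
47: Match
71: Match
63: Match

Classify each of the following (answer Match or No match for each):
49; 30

Match, No match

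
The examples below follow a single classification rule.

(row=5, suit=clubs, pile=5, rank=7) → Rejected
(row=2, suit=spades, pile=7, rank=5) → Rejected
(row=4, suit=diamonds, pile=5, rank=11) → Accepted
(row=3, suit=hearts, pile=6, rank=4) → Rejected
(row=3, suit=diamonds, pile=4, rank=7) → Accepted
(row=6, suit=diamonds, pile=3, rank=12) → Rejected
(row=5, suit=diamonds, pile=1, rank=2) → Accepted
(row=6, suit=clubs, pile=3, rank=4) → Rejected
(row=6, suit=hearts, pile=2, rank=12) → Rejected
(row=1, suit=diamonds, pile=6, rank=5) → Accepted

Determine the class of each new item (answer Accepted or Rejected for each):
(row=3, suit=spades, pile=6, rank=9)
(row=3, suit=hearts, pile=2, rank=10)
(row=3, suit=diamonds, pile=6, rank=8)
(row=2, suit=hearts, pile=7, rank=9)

All 'Accepted' examples share one property — suit is diamonds AND row ≤ 5 — and every 'Rejected' example lacks it.
(row=3, suit=spades, pile=6, rank=9): suit is spades, row = 3, does not pass → Rejected. (row=3, suit=hearts, pile=2, rank=10): suit is hearts, row = 3, does not pass → Rejected. (row=3, suit=diamonds, pile=6, rank=8): suit is diamonds, row = 3, meets the rule → Accepted. (row=2, suit=hearts, pile=7, rank=9): suit is hearts, row = 2, does not pass → Rejected.

Rejected, Rejected, Accepted, Rejected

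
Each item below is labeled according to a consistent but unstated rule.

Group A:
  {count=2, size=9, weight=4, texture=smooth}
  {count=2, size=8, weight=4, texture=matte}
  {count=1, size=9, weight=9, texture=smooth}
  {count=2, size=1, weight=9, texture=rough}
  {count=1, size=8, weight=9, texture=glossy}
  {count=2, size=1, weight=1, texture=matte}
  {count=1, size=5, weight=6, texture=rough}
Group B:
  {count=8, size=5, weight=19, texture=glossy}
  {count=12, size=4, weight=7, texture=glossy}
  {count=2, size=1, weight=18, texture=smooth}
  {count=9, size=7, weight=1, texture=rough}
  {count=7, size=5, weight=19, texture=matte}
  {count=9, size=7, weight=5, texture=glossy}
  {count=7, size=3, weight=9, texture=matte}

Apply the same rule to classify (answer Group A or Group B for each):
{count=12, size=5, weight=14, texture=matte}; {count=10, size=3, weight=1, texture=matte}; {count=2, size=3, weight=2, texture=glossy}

The common property of the 'Group A' items is: weight ≤ 9 AND count ≤ 2. No 'Group B' item has it.
Group B: {count=12, size=5, weight=14, texture=matte}, since weight = 14, count = 12.
Group B: {count=10, size=3, weight=1, texture=matte}, since weight = 1, count = 10.
Group A: {count=2, size=3, weight=2, texture=glossy}, since weight = 2, count = 2.

Group B, Group B, Group A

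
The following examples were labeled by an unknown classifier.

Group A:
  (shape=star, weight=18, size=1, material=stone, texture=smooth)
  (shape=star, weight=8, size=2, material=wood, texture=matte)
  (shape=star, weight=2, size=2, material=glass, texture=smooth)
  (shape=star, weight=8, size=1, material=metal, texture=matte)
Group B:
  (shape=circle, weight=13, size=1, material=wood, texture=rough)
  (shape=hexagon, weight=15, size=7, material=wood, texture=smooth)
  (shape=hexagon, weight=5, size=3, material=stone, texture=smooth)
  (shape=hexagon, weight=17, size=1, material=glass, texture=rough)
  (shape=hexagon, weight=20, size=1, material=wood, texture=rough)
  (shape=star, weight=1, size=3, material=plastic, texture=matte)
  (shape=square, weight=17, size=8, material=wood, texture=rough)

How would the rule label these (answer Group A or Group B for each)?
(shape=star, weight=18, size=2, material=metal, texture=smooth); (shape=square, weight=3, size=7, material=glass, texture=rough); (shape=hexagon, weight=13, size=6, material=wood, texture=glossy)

The pattern is that an item is 'Group A' exactly when: shape is star AND size ≤ 2.

Group A, Group B, Group B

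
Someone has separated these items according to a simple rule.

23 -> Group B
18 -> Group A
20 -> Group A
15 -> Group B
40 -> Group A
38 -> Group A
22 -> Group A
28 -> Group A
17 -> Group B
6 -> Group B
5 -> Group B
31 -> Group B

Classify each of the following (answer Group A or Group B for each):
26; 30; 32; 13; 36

The pattern is that an item is 'Group A' exactly when: even AND at least 15.
26: 26 is even, 26 ≥ 15 — matches, so Group A. 30: 30 is even, 30 ≥ 15 — matches, so Group A. 32: 32 is even, 32 ≥ 15 — matches, so Group A. 13: 13 is odd, 13 < 15 — lacks this property, so Group B. 36: 36 is even, 36 ≥ 15 — matches, so Group A.

Group A, Group A, Group A, Group B, Group A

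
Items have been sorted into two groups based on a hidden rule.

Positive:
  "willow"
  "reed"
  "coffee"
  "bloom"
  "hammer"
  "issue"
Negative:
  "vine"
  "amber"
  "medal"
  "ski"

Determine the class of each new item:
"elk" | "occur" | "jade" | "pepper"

The common property of the 'Positive' items is: has a double letter. No 'Negative' item has it.
"elk": Negative (no doubled letter). "occur": Positive ('cc' doubled). "jade": Negative (no doubled letter). "pepper": Positive ('pp' doubled).

Negative, Positive, Negative, Positive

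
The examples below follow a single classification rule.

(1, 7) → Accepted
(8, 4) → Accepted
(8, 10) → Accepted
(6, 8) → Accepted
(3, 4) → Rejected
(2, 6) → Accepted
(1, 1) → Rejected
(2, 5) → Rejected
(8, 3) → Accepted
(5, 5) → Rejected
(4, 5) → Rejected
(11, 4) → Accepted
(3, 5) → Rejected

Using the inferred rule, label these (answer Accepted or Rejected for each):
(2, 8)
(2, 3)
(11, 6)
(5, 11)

Accepted, Rejected, Accepted, Accepted

The rule appears to be: max ≥ 6.
(2, 8) — max 8, hence Accepted.
(2, 3) — max 3, hence Rejected.
(11, 6) — max 11, hence Accepted.
(5, 11) — max 11, hence Accepted.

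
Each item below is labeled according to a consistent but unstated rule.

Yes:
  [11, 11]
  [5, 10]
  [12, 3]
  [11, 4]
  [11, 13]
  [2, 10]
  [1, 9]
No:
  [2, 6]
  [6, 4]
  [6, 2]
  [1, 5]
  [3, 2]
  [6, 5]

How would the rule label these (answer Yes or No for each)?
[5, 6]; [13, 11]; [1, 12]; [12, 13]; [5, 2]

No, Yes, Yes, Yes, No

Every 'Yes' example satisfies: max ≥ 9. None of the 'No' examples do.
No: [5, 6], since max 6. Yes: [13, 11], since max 13. Yes: [1, 12], since max 12. Yes: [12, 13], since max 13. No: [5, 2], since max 5.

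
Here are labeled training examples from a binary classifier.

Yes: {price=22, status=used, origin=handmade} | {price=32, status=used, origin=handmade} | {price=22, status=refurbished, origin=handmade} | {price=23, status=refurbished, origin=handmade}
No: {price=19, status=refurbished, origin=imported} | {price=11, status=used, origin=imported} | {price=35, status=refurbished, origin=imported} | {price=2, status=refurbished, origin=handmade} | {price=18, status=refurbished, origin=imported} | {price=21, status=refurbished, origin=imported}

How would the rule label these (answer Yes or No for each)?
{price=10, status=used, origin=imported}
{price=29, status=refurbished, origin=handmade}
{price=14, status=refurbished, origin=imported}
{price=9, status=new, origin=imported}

No, Yes, No, No

All 'Yes' examples share one property — origin is handmade AND price ≥ 11 — and every 'No' example lacks it.
{price=10, status=used, origin=imported}: origin is imported, price = 10 — does not fit, so No.
{price=29, status=refurbished, origin=handmade}: origin is handmade, price = 29 — has this property, so Yes.
{price=14, status=refurbished, origin=imported}: origin is imported, price = 14 — does not fit, so No.
{price=9, status=new, origin=imported}: origin is imported, price = 9 — does not fit, so No.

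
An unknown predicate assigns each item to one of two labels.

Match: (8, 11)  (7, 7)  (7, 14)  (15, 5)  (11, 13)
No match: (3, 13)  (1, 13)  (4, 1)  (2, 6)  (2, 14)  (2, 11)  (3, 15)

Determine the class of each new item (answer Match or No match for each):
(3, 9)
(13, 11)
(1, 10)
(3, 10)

No match, Match, No match, No match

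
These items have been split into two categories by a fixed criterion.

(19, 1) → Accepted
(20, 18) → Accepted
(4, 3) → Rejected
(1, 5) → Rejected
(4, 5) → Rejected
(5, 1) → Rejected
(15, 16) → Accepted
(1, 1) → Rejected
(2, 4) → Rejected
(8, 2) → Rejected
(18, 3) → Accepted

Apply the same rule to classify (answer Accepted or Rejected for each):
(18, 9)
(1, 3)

Accepted, Rejected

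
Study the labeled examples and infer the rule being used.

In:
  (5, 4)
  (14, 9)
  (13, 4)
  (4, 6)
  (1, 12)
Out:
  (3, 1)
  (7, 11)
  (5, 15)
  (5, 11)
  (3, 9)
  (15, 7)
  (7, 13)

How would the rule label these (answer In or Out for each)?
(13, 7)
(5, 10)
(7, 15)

Comparing the two groups points to one rule — product is even.
(13, 7) → 13·7 = 91 → Out.
(5, 10) → 5·10 = 50 → In.
(7, 15) → 7·15 = 105 → Out.

Out, In, Out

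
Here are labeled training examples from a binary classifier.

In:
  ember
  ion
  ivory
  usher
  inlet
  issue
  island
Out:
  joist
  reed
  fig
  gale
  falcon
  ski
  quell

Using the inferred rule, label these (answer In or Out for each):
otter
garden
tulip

All 'In' examples share one property — starts with a vowel — and every 'Out' example lacks it.
otter: In (starts with 'o').
garden: Out (starts with 'g').
tulip: Out (starts with 't').

In, Out, Out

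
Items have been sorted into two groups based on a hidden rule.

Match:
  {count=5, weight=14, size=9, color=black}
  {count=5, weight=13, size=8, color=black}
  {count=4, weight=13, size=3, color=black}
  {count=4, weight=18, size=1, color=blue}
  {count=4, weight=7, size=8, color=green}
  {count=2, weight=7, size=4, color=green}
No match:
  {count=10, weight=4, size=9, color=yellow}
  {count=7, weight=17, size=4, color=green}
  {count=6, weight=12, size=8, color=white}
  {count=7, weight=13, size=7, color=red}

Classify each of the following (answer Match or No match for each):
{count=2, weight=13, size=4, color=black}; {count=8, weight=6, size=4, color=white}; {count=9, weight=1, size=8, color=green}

The rule appears to be: count ≤ 5.
{count=2, weight=13, size=4, color=black}: Match (count = 2).
{count=8, weight=6, size=4, color=white}: No match (count = 8).
{count=9, weight=1, size=8, color=green}: No match (count = 9).

Match, No match, No match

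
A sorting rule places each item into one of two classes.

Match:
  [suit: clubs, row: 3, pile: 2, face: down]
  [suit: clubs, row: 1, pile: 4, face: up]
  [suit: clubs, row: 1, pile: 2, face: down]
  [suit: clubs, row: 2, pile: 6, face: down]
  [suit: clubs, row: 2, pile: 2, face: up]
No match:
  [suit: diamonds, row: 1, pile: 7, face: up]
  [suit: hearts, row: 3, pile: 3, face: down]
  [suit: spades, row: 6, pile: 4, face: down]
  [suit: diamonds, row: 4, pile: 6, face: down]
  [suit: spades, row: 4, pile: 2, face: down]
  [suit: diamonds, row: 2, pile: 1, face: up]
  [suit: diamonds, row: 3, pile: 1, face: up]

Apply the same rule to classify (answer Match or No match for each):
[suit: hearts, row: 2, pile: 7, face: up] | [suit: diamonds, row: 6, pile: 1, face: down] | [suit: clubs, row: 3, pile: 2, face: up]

No match, No match, Match

Every 'Match' example satisfies: suit is clubs. None of the 'No match' examples do.
[suit: hearts, row: 2, pile: 7, face: up] → suit is hearts → No match. [suit: diamonds, row: 6, pile: 1, face: down] → suit is diamonds → No match. [suit: clubs, row: 3, pile: 2, face: up] → suit is clubs → Match.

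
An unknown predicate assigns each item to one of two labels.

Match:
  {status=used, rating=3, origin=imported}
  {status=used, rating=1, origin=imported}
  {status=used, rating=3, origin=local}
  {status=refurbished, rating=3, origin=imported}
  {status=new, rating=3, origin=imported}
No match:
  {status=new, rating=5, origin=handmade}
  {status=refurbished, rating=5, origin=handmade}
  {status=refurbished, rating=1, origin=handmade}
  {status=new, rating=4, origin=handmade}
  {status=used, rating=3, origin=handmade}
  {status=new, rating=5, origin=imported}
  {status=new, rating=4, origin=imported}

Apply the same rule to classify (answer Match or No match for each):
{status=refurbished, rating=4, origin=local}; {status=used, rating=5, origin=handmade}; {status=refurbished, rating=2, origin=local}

No match, No match, Match

'Match' ⟺ origin is not handmade AND rating ≤ 3.
{status=refurbished, rating=4, origin=local} — origin is local, rating = 4, hence No match. {status=used, rating=5, origin=handmade} — origin is handmade, rating = 5, hence No match. {status=refurbished, rating=2, origin=local} — origin is local, rating = 2, hence Match.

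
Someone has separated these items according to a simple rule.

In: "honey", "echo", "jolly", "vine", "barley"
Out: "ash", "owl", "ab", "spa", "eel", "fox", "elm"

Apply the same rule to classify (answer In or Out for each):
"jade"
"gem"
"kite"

In, Out, In

The rule appears to be: length ≥ 4.
"jade" → length 4 → In. "gem" → length 3 → Out. "kite" → length 4 → In.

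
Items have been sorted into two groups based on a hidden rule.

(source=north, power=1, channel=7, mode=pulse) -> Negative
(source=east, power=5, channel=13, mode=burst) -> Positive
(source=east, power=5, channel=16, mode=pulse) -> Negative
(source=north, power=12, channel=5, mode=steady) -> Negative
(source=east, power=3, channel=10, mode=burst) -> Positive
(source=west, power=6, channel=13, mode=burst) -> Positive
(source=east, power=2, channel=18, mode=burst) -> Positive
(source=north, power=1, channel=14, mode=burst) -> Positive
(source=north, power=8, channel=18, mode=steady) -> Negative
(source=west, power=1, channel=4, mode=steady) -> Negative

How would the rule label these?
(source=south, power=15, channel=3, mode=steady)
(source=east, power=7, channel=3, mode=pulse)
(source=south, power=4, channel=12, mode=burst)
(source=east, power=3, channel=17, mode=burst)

Negative, Negative, Positive, Positive

The simplest hypothesis consistent with all the labels is: mode is burst.
(source=south, power=15, channel=3, mode=steady): Negative (mode is steady). (source=east, power=7, channel=3, mode=pulse): Negative (mode is pulse). (source=south, power=4, channel=12, mode=burst): Positive (mode is burst). (source=east, power=3, channel=17, mode=burst): Positive (mode is burst).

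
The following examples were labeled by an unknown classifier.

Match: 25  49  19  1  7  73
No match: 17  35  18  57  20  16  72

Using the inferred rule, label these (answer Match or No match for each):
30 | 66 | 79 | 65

No match, No match, Match, No match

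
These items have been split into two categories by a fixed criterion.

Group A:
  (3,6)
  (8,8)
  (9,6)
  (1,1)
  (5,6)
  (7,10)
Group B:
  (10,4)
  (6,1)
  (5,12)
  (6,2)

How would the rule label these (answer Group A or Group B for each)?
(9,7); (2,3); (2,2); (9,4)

Group A, Group A, Group A, Group B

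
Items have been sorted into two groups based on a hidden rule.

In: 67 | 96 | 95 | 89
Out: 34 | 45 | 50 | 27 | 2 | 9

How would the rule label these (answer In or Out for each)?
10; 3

Out, Out

All 'In' examples share one property — at least 67 — and every 'Out' example lacks it.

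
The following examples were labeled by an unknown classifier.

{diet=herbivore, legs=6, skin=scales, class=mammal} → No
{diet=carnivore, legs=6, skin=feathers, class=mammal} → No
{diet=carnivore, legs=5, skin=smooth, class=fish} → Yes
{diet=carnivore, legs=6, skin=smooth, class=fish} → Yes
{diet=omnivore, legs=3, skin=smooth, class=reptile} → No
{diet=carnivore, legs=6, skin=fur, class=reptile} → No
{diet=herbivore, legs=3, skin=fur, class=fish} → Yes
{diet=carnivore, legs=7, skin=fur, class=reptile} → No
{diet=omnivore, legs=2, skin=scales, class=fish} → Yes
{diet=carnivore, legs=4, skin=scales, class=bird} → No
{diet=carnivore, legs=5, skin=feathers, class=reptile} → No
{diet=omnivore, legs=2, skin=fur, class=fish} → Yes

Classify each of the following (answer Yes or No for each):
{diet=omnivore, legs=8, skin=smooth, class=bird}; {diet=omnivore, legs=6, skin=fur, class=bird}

Rule: class is fish. This holds for each 'Yes' example and fails for each 'No' one.

No, No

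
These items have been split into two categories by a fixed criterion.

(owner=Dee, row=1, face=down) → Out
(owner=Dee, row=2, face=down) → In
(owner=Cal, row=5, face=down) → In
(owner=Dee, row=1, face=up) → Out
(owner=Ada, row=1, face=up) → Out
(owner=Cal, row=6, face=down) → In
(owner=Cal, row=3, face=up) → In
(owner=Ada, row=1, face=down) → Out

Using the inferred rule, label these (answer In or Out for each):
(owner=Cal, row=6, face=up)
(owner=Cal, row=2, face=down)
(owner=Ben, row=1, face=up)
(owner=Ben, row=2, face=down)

In, In, Out, In

The common property of the 'In' items is: row ≥ 2. No 'Out' item has it.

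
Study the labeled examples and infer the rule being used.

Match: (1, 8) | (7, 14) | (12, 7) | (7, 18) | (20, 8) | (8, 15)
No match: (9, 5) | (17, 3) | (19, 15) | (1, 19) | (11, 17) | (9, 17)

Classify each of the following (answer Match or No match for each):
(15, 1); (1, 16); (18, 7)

The distinguishing property — product is even — holds for all the 'Match' cases and none of the 'No match' cases.
(15, 1): 15·1 = 15, fails the rule → No match. (1, 16): 1·16 = 16, checks out → Match. (18, 7): 18·7 = 126, checks out → Match.

No match, Match, Match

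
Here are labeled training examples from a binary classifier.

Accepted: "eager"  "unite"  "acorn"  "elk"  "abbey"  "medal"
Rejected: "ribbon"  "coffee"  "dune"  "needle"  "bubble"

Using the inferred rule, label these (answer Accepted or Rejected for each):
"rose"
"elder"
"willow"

Rejected, Accepted, Rejected

The pattern is that an item is 'Accepted' exactly when: odd length.
Rejected: "rose", since length 4. Accepted: "elder", since length 5. Rejected: "willow", since length 6.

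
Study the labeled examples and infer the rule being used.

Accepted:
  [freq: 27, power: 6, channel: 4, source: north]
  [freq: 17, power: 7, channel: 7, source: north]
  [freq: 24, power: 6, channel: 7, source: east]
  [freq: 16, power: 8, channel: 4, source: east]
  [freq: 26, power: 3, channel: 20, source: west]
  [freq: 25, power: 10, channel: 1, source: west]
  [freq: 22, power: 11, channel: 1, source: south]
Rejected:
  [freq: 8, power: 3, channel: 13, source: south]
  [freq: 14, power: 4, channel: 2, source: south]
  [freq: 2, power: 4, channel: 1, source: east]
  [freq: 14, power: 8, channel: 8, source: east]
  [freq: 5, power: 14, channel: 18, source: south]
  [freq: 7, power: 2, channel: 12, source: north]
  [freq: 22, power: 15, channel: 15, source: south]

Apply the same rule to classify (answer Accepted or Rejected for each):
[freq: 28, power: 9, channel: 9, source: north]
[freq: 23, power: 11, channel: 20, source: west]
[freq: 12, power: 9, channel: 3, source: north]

Accepted, Accepted, Rejected

The pattern is that an item is 'Accepted' exactly when: power ≤ 11 AND freq ≥ 16.
[freq: 28, power: 9, channel: 9, source: north]: power = 9, freq = 28 — fits, so Accepted. [freq: 23, power: 11, channel: 20, source: west]: power = 11, freq = 23 — fits, so Accepted. [freq: 12, power: 9, channel: 3, source: north]: power = 9, freq = 12 — does not satisfy this, so Rejected.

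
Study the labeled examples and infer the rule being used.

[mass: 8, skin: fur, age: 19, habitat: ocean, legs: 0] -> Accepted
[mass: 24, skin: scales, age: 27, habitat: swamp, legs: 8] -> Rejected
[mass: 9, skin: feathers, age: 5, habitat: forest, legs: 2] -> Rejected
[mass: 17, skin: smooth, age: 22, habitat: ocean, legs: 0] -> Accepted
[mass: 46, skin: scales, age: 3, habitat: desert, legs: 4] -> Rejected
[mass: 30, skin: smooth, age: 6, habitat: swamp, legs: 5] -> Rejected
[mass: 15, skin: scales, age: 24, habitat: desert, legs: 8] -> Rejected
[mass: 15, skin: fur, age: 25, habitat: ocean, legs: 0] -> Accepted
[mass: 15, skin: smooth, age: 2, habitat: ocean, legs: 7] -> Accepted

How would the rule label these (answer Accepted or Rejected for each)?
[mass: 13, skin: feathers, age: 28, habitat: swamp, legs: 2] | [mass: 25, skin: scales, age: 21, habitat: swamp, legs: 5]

The simplest hypothesis consistent with all the labels is: habitat is ocean.
[mass: 13, skin: feathers, age: 28, habitat: swamp, legs: 2]: habitat is swamp — fails this test, so Rejected. [mass: 25, skin: scales, age: 21, habitat: swamp, legs: 5]: habitat is swamp — fails this test, so Rejected.

Rejected, Rejected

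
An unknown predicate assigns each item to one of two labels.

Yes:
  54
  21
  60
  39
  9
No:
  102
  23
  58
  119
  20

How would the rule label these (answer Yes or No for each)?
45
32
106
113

The common property of the 'Yes' items is: multiple of 3 AND at most 60. No 'No' item has it.
Yes: 45, since 45 = 3·15, 45 ≤ 60. No: 32, since 32 = 3·10 + 2, 32 ≤ 60. No: 106, since 106 = 3·35 + 1, 106 > 60. No: 113, since 113 = 3·37 + 2, 113 > 60.

Yes, No, No, No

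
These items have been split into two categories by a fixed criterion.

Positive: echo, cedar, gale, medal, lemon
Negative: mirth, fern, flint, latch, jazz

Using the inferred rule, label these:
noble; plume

Positive, Positive

The simplest hypothesis consistent with all the labels is: has ≥ 2 vowels.
Positive: noble, since 2 vowels. Positive: plume, since 2 vowels.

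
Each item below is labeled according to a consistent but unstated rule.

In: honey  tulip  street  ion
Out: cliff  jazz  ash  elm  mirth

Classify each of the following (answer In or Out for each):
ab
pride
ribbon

Out, In, In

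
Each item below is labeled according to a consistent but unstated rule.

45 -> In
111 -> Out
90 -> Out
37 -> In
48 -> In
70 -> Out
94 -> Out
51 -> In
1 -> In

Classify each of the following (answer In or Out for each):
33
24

In, In

The distinguishing property — at most 51 — holds for all the 'In' cases and none of the 'Out' cases.
In: 33, since 33 ≤ 51. In: 24, since 24 ≤ 51.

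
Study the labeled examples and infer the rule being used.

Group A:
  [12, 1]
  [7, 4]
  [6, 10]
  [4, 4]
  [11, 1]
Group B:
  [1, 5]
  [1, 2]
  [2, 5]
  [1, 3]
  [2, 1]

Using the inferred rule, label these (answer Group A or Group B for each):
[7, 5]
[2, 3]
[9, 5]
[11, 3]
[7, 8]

The pattern is that an item is 'Group A' exactly when: sum ≥ 8.
Group A: [7, 5], since 7+5 = 12.
Group B: [2, 3], since 2+3 = 5.
Group A: [9, 5], since 9+5 = 14.
Group A: [11, 3], since 11+3 = 14.
Group A: [7, 8], since 7+8 = 15.

Group A, Group B, Group A, Group A, Group A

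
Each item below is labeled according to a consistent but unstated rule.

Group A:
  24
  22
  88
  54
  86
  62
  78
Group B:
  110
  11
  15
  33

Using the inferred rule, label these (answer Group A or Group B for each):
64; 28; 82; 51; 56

All 'Group A' examples share one property — even AND at most 88 — and every 'Group B' example lacks it.
64 — 64 is even, 64 ≤ 88, hence Group A. 28 — 28 is even, 28 ≤ 88, hence Group A. 82 — 82 is even, 82 ≤ 88, hence Group A. 51 — 51 is odd, 51 ≤ 88, hence Group B. 56 — 56 is even, 56 ≤ 88, hence Group A.

Group A, Group A, Group A, Group B, Group A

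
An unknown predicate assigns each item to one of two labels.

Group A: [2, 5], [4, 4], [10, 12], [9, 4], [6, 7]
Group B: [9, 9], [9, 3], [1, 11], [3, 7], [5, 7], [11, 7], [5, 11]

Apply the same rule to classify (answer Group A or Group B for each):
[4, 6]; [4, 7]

The pattern is that an item is 'Group A' exactly when: product is even.
Group A: [4, 6], since 4·6 = 24. Group A: [4, 7], since 4·7 = 28.

Group A, Group A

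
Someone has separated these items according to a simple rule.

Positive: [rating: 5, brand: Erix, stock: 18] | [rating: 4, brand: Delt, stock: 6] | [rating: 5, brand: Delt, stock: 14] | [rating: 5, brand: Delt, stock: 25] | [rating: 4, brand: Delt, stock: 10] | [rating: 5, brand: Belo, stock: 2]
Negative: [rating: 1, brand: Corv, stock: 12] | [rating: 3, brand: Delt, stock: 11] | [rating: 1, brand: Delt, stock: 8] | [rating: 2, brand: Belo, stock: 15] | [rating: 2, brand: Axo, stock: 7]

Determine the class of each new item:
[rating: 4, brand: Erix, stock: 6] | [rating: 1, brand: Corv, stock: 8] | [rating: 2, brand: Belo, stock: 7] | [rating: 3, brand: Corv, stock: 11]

A rule that fits every label: rating ≥ 4 — true of each 'Positive' example, false of each 'Negative' one.
[rating: 4, brand: Erix, stock: 6] → rating = 4 → Positive.
[rating: 1, brand: Corv, stock: 8] → rating = 1 → Negative.
[rating: 2, brand: Belo, stock: 7] → rating = 2 → Negative.
[rating: 3, brand: Corv, stock: 11] → rating = 3 → Negative.

Positive, Negative, Negative, Negative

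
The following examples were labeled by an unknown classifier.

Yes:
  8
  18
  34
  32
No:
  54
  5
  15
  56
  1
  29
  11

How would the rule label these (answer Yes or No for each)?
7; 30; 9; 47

The rule appears to be: even AND at most 34.

No, Yes, No, No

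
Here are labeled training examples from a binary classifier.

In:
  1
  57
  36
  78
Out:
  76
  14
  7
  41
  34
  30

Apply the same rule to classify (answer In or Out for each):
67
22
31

Out, In, Out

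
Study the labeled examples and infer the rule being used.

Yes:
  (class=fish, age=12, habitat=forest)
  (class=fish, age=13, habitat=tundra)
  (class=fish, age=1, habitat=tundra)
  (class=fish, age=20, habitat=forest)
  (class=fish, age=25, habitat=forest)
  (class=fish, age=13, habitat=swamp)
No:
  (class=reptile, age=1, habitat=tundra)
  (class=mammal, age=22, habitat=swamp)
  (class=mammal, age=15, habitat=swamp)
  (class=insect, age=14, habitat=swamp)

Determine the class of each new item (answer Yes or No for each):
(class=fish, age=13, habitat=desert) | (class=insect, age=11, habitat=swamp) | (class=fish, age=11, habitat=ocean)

Yes, No, Yes

One predicate separates the groups cleanly: class is fish.
(class=fish, age=13, habitat=desert): class is fish — has this property, so Yes.
(class=insect, age=11, habitat=swamp): class is insect — lacks this property, so No.
(class=fish, age=11, habitat=ocean): class is fish — has this property, so Yes.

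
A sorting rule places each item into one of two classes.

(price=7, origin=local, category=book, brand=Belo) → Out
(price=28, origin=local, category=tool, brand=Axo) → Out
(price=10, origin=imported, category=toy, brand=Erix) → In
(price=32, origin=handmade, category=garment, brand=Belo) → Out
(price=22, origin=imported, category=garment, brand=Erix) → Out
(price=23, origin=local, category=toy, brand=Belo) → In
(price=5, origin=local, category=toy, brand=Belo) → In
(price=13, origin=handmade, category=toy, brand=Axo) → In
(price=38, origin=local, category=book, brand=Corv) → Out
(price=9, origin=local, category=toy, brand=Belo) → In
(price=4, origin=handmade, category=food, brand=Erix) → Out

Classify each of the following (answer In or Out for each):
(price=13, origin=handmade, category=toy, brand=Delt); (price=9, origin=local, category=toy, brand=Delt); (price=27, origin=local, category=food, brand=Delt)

In, In, Out

The distinguishing property — category is toy — holds for all the 'In' cases and none of the 'Out' cases.
(price=13, origin=handmade, category=toy, brand=Delt): In (category is toy). (price=9, origin=local, category=toy, brand=Delt): In (category is toy). (price=27, origin=local, category=food, brand=Delt): Out (category is food).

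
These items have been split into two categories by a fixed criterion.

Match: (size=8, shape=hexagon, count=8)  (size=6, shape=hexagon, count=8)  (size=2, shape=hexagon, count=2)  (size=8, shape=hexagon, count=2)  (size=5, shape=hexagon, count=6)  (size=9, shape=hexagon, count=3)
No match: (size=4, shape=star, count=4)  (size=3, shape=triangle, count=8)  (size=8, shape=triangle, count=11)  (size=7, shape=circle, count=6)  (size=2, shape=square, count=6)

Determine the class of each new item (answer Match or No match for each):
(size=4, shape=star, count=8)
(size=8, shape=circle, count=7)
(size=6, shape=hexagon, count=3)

No match, No match, Match

The rule appears to be: shape is hexagon.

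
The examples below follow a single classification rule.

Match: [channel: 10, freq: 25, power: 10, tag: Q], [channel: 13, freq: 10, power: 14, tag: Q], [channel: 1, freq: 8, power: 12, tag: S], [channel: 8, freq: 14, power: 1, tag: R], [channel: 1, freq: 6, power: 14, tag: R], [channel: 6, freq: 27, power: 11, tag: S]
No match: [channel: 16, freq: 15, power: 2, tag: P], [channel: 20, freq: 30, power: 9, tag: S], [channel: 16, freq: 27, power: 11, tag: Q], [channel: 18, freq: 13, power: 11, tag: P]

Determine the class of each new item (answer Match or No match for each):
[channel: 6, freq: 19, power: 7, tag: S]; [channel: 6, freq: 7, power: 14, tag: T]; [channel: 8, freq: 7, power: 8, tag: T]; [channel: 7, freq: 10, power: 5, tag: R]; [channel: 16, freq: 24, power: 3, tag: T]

Match, Match, Match, Match, No match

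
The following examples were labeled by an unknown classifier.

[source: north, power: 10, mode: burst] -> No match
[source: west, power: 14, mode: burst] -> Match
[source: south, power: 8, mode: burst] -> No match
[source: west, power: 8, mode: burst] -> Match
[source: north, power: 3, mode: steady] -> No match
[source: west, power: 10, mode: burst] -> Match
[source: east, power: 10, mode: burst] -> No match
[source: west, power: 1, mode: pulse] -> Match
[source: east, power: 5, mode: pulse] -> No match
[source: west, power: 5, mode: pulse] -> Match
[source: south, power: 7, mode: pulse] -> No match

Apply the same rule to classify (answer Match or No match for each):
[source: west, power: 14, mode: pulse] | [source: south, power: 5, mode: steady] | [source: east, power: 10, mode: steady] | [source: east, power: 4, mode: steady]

The pattern is that an item is 'Match' exactly when: source is west.
[source: west, power: 14, mode: pulse]: Match (source is west).
[source: south, power: 5, mode: steady]: No match (source is south).
[source: east, power: 10, mode: steady]: No match (source is east).
[source: east, power: 4, mode: steady]: No match (source is east).

Match, No match, No match, No match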